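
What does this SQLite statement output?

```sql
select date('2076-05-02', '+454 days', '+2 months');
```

2077-09-30

Applying '+454 days' to 2076-05-02: counting 454 days forward gives 2077-07-30.
Adding +2 months to 2077-07-30 gives 2077-09-30.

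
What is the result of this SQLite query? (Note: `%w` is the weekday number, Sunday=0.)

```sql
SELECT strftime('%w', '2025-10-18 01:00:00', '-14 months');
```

First apply '-14 months': 2025-10-18 01:00:00 → 2024-08-18 01:00:00.
2024-08-18 is a Sunday; with Sunday=0 that is 0.

0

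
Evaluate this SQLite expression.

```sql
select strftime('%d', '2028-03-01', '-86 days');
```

First apply '-86 days': 2028-03-01 → 2027-12-06.
`%d` extracts the 2-digit day of month: 06.

06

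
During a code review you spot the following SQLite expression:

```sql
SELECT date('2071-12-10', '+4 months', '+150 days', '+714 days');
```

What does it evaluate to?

Adding +4 months to 2071-12-10 gives 2072-04-10.
Applying '+150 days' to 2072-04-10: counting 150 days forward gives 2072-09-07.
Applying '+714 days' to 2072-09-07: counting 714 days forward gives 2074-08-22.

2074-08-22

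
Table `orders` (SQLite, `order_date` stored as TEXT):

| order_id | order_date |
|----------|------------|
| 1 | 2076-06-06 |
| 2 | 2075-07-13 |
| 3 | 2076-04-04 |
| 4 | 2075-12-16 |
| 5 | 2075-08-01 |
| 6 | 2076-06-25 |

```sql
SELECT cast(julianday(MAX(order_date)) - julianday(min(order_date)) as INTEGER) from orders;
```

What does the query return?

348

MIN = 2075-07-13, MAX = 2076-06-25.
18 days remain in July 2075 after the 13th (31 − 13).
Full months from August 2075 through May 2076 contribute their day counts.
Then 25 days into June 2076.
Total: 18 + 31 + 30 + 31 + 30 + 31 + 31 + 29 + 31 + 30 + 31 + 25 = 348.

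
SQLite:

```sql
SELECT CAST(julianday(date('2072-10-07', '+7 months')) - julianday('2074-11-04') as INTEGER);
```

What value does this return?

Adding +7 months to 2072-10-07 gives 2073-05-07.
24 days remain in May 2073 after the 7th (31 − 7).
Full months from June 2073 through October 2074 contribute their day counts.
Then 4 days into November 2074.
Total: 24 + 30 + 31 + 31 + 30 + 31 + 30 + 31 + 31 + 28 + 31 + 30 + 31 + 30 + 31 + 31 + 30 + 31 + 4 = 546.
The subtraction is earlier − later, so the result is −546 → -546.

-546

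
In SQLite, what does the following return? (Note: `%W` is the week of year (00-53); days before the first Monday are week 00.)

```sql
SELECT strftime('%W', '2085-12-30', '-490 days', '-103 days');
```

20

First apply '-490 days', '-103 days': 2085-12-30 → 2084-05-16.
2084-05-16 is a Tuesday. SQLite's %W counts Mondays since the year started; the result is 20.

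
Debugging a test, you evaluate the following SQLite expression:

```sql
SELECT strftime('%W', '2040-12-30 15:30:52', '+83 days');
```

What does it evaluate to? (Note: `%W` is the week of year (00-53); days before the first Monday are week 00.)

11

First apply '+83 days': 2040-12-30 15:30:52 → 2041-03-23 15:30:52.
2041-03-23 is a Saturday. SQLite's %W counts Mondays since the year started; the result is 11.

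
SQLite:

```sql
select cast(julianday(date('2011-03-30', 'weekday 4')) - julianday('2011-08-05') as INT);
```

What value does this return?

-127

`weekday 4` advances to the next Thursday; 2011-03-30 is a Wednesday, so it moves forward to 2011-03-31.
0 days remain in March 2011 after the 31st (31 − 31).
April 2011: 30 days.
May 2011: 31 days.
June 2011: 30 days.
July 2011: 31 days.
Then 5 days into August 2011.
Total: 0 + 30 + 31 + 30 + 31 + 5 = 127.
The subtraction is earlier − later, so the result is −127 → -127.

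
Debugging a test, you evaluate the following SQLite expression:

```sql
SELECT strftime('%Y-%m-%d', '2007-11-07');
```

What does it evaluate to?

2007-11-07

`%Y-%m-%d` extracts the ISO date: 2007-11-07.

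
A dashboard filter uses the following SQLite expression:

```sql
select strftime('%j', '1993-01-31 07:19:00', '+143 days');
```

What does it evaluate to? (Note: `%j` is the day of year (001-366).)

First apply '+143 days': 1993-01-31 07:19:00 → 1993-06-23 07:19:00.
Day-of-year for 1993-06-23: days since 1993-01-01 inclusive = 174, zero-padded to 174.

174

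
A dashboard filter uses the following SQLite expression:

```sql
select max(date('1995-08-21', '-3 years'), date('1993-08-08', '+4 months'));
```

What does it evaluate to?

date('1995-08-21', '-3 years') → 1992-08-21.
date('1993-08-08', '+4 months') → 1993-12-08.
Later of the two is 1993-12-08.

1993-12-08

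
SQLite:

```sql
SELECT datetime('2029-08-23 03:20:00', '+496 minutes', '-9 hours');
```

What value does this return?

496 minutes = 8h 16m; +496 minutes from 2029-08-23 03:20:00 is 2029-08-23 11:36:00.
-9 hours from 2029-08-23 11:36:00 is 2029-08-23 02:36:00.

2029-08-23 02:36:00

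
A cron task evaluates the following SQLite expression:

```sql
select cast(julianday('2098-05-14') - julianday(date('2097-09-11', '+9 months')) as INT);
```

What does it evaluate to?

Adding +9 months to 2097-09-11 gives 2098-06-11.
17 days remain in May 2098 after the 14th (31 − 14).
Then 11 days into June 2098.
Total: 17 + 11 = 28.
The subtraction is earlier − later, so the result is −28 → -28.

-28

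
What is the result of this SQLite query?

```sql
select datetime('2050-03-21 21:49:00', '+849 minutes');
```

2050-03-22 11:58:00

849 minutes = 14h 9m; +849 minutes from 2050-03-21 21:49:00 is 2050-03-22 11:58:00 (crosses midnight).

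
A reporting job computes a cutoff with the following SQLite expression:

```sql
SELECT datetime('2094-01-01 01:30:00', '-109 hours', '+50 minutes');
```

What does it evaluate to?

2093-12-27 13:20:00

-109 hours from 2094-01-01 01:30:00 is 2093-12-27 12:30:00 (crosses midnight).
+50 minutes from 2093-12-27 12:30:00 is 2093-12-27 13:20:00.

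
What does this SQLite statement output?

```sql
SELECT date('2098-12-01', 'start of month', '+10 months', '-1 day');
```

`start of month` rewinds 2098-12-01 to 2098-12-01.
Adding +10 months to 2098-12-01 gives 2099-10-01.
Going back 1 day from 2099-10-01 reaches 2099-09-30 (last day of September, 30 days).

2099-09-30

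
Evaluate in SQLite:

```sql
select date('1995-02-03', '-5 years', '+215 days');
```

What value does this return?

Adding -5 years to 1995-02-03 gives 1990-02-03.
Applying '+215 days' to 1990-02-03: counting 215 days forward gives 1990-09-06.

1990-09-06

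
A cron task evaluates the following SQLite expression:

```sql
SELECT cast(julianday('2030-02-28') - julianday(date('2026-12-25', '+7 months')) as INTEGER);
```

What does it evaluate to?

949

Adding +7 months to 2026-12-25 gives 2027-07-25.
6 days remain in July 2027 after the 25th (31 − 25).
Full months from August 2027 through January 2030 contribute their day counts.
Then 28 days into February 2030.
Total: 6 + 31 + 30 + 31 + 30 + 31 + 31 + 29 + 31 + 30 + 31 + 30 + 31 + 31 + 30 + 31 + 30 + 31 + 31 + 28 + 31 + 30 + 31 + 30 + 31 + 31 + 30 + 31 + 30 + 31 + 31 + 28 = 949.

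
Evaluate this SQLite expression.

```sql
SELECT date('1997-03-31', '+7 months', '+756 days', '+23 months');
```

2001-10-26

Adding +7 months to 1997-03-31 gives 1997-10-31.
Applying '+756 days' to 1997-10-31: counting 756 days forward gives 1999-11-26.
Adding +23 months to 1999-11-26 gives 2001-10-26.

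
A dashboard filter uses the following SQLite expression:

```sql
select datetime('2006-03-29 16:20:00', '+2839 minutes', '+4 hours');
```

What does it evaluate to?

2006-03-31 19:39:00

2839 minutes = 47h 19m; +2839 minutes from 2006-03-29 16:20:00 is 2006-03-31 15:39:00 (crosses midnight).
+4 hours from 2006-03-31 15:39:00 is 2006-03-31 19:39:00.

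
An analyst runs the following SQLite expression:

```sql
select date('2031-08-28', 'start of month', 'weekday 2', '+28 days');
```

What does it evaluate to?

2031-09-02

`start of month` rewinds 2031-08-28 to 2031-08-01.
`weekday 2` advances to the next Tuesday; 2031-08-01 is a Friday, so it moves forward to 2031-08-05.
August 2031 has 31 days; 26 remain after the 5th, so 27 days reach 2031-09-01.
Advancing 1 more day within September lands on 2031-09-02.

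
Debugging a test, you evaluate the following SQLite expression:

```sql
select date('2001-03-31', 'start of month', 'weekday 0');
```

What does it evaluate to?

2001-03-04

`start of month` rewinds 2001-03-31 to 2001-03-01.
`weekday 0` advances to the next Sunday; 2001-03-01 is a Thursday, so it moves forward to 2001-03-04.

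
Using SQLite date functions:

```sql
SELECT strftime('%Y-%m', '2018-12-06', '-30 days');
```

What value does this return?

2018-11

First apply '-30 days': 2018-12-06 → 2018-11-06.
`%Y-%m` extracts the year-month: 2018-11.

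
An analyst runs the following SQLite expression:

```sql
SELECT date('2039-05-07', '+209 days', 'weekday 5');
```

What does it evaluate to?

2039-12-02

Applying '+209 days' to 2039-05-07: counting 209 days forward gives 2039-12-02.
`weekday 5` advances to the next Friday; 2039-12-02 is already a Friday, so it stays at 2039-12-02.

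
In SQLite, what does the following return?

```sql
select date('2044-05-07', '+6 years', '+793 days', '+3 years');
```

2055-07-08

Adding +6 years to 2044-05-07 gives 2050-05-07.
Applying '+793 days' to 2050-05-07: counting 793 days forward gives 2052-07-08.
Adding +3 years to 2052-07-08 gives 2055-07-08.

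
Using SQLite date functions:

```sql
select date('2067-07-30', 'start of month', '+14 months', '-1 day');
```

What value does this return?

`start of month` rewinds 2067-07-30 to 2067-07-01.
Adding +14 months to 2067-07-01 gives 2068-09-01.
Going back 1 day from 2068-09-01 reaches 2068-08-31 (last day of August, 31 days).

2068-08-31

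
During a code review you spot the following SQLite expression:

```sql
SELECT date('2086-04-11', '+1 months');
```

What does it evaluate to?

Adding +1 month to 2086-04-11 gives 2086-05-11.

2086-05-11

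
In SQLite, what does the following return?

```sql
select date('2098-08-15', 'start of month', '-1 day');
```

`start of month` rewinds 2098-08-15 to 2098-08-01.
Going back 1 day from 2098-08-01 reaches 2098-07-31 (last day of July, 31 days).

2098-07-31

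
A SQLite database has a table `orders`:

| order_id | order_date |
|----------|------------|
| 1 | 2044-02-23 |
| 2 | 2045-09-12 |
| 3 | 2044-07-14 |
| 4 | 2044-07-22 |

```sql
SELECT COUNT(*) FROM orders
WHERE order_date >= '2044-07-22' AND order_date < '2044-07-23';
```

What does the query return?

Rows in [2044-07-22, 2044-07-23): 2044-07-22 → 1 row.

1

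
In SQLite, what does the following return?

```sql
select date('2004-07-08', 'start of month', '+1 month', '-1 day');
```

`start of month` rewinds 2004-07-08 to 2004-07-01.
Adding +1 month to 2004-07-01 gives 2004-08-01.
Going back 1 day from 2004-08-01 reaches 2004-07-31 (last day of July, 31 days).

2004-07-31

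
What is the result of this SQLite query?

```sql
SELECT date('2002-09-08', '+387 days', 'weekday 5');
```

Applying '+387 days' to 2002-09-08: counting 387 days forward gives 2003-09-30.
`weekday 5` advances to the next Friday; 2003-09-30 is a Tuesday, so it moves forward to 2003-10-03.

2003-10-03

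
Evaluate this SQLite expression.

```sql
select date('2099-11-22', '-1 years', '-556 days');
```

2097-05-15

Adding -1 year to 2099-11-22 gives 2098-11-22.
Applying '-556 days' to 2098-11-22: counting 556 days back gives 2097-05-15.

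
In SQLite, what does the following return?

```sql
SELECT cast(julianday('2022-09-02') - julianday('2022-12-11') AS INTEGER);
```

-100

28 days remain in September 2022 after the 2nd (30 − 2).
October 2022: 31 days.
November 2022: 30 days.
Then 11 days into December 2022.
Total: 28 + 31 + 30 + 11 = 100.
The subtraction is earlier − later, so the result is −100 → -100.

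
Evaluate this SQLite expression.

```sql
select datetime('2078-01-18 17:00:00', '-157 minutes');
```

157 minutes = 2h 37m; -157 minutes from 2078-01-18 17:00:00 is 2078-01-18 14:23:00.

2078-01-18 14:23:00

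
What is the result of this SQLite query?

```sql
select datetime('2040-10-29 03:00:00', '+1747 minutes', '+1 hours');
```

2040-10-30 09:07:00

1747 minutes = 29h 7m; +1747 minutes from 2040-10-29 03:00:00 is 2040-10-30 08:07:00 (crosses midnight).
+1 hours from 2040-10-30 08:07:00 is 2040-10-30 09:07:00.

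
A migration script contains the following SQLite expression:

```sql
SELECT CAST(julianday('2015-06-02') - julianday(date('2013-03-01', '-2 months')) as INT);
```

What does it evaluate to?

Adding -2 months to 2013-03-01 gives 2013-01-01.
30 days remain in January 2013 after the 1st (31 − 1).
Full months from February 2013 through May 2015 contribute their day counts.
Then 2 days into June 2015.
Total: 30 + 28 + 31 + 30 + 31 + 30 + 31 + 31 + 30 + 31 + 30 + 31 + 31 + 28 + 31 + 30 + 31 + 30 + 31 + 31 + 30 + 31 + 30 + 31 + 31 + 28 + 31 + 30 + 31 + 2 = 882.

882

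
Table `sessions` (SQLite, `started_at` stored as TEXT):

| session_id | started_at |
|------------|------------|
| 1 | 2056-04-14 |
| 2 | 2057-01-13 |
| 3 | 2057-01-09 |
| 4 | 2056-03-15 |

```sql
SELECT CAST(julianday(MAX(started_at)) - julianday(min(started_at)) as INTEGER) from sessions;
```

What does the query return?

304

MIN = 2056-03-15, MAX = 2057-01-13.
16 days remain in March 2056 after the 15th (31 − 15).
Full months from April 2056 through December 2056 contribute their day counts.
Then 13 days into January 2057.
Total: 16 + 30 + 31 + 30 + 31 + 31 + 30 + 31 + 30 + 31 + 13 = 304.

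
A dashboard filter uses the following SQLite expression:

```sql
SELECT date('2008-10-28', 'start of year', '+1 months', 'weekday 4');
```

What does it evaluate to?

`start of year` rewinds 2008-10-28 to 2008-01-01.
Adding +1 month to 2008-01-01 gives 2008-02-01.
`weekday 4` advances to the next Thursday; 2008-02-01 is a Friday, so it moves forward to 2008-02-07.

2008-02-07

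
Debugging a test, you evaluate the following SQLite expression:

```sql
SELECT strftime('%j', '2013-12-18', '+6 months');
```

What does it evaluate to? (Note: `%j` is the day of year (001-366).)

First apply '+6 months': 2013-12-18 → 2014-06-18.
Day-of-year for 2014-06-18: days since 2014-01-01 inclusive = 169, zero-padded to 169.

169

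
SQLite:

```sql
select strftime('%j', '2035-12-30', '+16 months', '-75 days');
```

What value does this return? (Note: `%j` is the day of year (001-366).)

First apply '+16 months', '-75 days': 2035-12-30 → 2037-02-14.
Day-of-year for 2037-02-14: days since 2037-01-01 inclusive = 45, zero-padded to 045.

045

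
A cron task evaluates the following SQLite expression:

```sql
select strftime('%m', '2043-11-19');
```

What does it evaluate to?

`%m` extracts the 2-digit month (01-12): 11.

11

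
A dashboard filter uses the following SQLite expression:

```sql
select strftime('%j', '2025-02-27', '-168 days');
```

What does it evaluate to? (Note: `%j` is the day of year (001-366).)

256

First apply '-168 days': 2025-02-27 → 2024-09-12.
Day-of-year for 2024-09-12: days since 2024-01-01 inclusive = 256, zero-padded to 256.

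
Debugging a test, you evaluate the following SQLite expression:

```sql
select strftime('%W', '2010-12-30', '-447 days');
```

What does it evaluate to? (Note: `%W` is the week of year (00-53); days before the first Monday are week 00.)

First apply '-447 days': 2010-12-30 → 2009-10-09.
2009-10-09 is a Friday. SQLite's %W counts Mondays since the year started; the result is 40.

40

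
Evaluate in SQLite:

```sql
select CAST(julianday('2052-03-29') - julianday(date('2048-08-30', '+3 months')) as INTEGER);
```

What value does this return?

1215

Adding +3 months to 2048-08-30 gives 2048-11-30.
0 days remain in November 2048 after the 30th (30 − 30).
Full months from December 2048 through February 2052 contribute their day counts.
Then 29 days into March 2052.
Total: 0 + 31 + 31 + 28 + 31 + 30 + 31 + 30 + 31 + 31 + 30 + 31 + 30 + 31 + 31 + 28 + 31 + 30 + 31 + 30 + 31 + 31 + 30 + 31 + 30 + 31 + 31 + 28 + 31 + 30 + 31 + 30 + 31 + 31 + 30 + 31 + 30 + 31 + 31 + 29 + 29 = 1215.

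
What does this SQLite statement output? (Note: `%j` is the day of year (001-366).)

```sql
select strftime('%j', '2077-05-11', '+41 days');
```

172

First apply '+41 days': 2077-05-11 → 2077-06-21.
Day-of-year for 2077-06-21: days since 2077-01-01 inclusive = 172, zero-padded to 172.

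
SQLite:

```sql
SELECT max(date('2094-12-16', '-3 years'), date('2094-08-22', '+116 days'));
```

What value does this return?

date('2094-12-16', '-3 years') → 2091-12-16.
date('2094-08-22', '+116 days') → 2094-12-16.
Later of the two is 2094-12-16.

2094-12-16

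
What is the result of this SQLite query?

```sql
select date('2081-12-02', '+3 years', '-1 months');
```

Adding +3 years to 2081-12-02 gives 2084-12-02.
Adding -1 month to 2084-12-02 gives 2084-11-02.

2084-11-02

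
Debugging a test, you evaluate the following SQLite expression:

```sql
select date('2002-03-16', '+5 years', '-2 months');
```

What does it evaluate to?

2007-01-16

Adding +5 years to 2002-03-16 gives 2007-03-16.
Adding -2 months to 2007-03-16 gives 2007-01-16.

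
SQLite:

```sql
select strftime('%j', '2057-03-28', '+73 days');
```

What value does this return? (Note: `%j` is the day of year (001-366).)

160

First apply '+73 days': 2057-03-28 → 2057-06-09.
Day-of-year for 2057-06-09: days since 2057-01-01 inclusive = 160, zero-padded to 160.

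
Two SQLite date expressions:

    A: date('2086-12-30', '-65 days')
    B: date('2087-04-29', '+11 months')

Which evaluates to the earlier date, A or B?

A = 2086-10-26.
B = 2088-03-29.
A is earlier.

A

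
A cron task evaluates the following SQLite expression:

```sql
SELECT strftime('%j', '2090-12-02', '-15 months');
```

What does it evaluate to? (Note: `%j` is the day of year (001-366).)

245

First apply '-15 months': 2090-12-02 → 2089-09-02.
Day-of-year for 2089-09-02: days since 2089-01-01 inclusive = 245, zero-padded to 245.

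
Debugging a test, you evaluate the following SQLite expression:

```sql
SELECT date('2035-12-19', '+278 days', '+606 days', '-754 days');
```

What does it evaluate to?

Applying '+278 days' to 2035-12-19: counting 278 days forward gives 2036-09-22.
Applying '+606 days' to 2036-09-22: counting 606 days forward gives 2038-05-21.
Applying '-754 days' to 2038-05-21: counting 754 days back gives 2036-04-27.

2036-04-27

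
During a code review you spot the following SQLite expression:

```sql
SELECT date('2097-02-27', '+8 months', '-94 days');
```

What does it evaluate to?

2097-07-25

Adding +8 months to 2097-02-27 gives 2097-10-27.
Applying '-94 days' to 2097-10-27: counting 94 days back gives 2097-07-25.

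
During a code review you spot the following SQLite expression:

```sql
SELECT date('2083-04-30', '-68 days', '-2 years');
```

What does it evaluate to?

Applying '-68 days' to 2083-04-30: counting 68 days back gives 2083-02-21.
Adding -2 years to 2083-02-21 gives 2081-02-21.

2081-02-21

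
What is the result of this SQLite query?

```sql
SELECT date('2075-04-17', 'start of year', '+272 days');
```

`start of year` rewinds 2075-04-17 to 2075-01-01.
Applying '+272 days' to 2075-01-01: counting 272 days forward gives 2075-09-30.

2075-09-30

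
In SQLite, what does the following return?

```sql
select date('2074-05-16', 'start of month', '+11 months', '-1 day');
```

2075-03-31

`start of month` rewinds 2074-05-16 to 2074-05-01.
Adding +11 months to 2074-05-01 gives 2075-04-01.
Going back 1 day from 2075-04-01 reaches 2075-03-31 (last day of March, 31 days).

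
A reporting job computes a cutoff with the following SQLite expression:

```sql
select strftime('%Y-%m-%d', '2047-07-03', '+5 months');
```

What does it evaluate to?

2047-12-03

First apply '+5 months': 2047-07-03 → 2047-12-03.
`%Y-%m-%d` extracts the ISO date: 2047-12-03.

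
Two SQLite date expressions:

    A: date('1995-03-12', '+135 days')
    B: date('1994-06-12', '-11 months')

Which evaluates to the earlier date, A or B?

B

A = 1995-07-25.
B = 1993-07-12.
B is earlier.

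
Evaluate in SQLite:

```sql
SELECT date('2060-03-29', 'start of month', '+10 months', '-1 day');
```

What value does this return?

2060-12-31

`start of month` rewinds 2060-03-29 to 2060-03-01.
Adding +10 months to 2060-03-01 gives 2061-01-01.
Going back 1 day from 2061-01-01 reaches 2060-12-31 (last day of December, 31 days).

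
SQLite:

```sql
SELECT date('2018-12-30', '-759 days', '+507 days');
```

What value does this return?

Applying '-759 days' to 2018-12-30: counting 759 days back gives 2016-12-01.
Applying '+507 days' to 2016-12-01: counting 507 days forward gives 2018-04-22.

2018-04-22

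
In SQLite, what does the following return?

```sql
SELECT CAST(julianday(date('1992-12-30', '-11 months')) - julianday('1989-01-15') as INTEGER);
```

Adding -11 months to 1992-12-30 gives 1992-01-30.
16 days remain in January 1989 after the 15th (31 − 15).
Full months from February 1989 through December 1991 contribute their day counts.
Then 30 days into January 1992.
Total: 16 + 28 + 31 + 30 + 31 + 30 + 31 + 31 + 30 + 31 + 30 + 31 + 31 + 28 + 31 + 30 + 31 + 30 + 31 + 31 + 30 + 31 + 30 + 31 + 31 + 28 + 31 + 30 + 31 + 30 + 31 + 31 + 30 + 31 + 30 + 31 + 30 = 1110.

1110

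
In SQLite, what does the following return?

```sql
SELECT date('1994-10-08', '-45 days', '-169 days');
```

Applying '-45 days' to 1994-10-08: counting 45 days back gives 1994-08-24.
Applying '-169 days' to 1994-08-24: counting 169 days back gives 1994-03-08.

1994-03-08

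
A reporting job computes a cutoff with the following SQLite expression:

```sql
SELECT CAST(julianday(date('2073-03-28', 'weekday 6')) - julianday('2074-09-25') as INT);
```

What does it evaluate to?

`weekday 6` advances to the next Saturday; 2073-03-28 is a Tuesday, so it moves forward to 2073-04-01.
29 days remain in April 2073 after the 1st (30 − 1).
Full months from May 2073 through August 2074 contribute their day counts.
Then 25 days into September 2074.
Total: 29 + 31 + 30 + 31 + 31 + 30 + 31 + 30 + 31 + 31 + 28 + 31 + 30 + 31 + 30 + 31 + 31 + 25 = 542.
The subtraction is earlier − later, so the result is −542 → -542.

-542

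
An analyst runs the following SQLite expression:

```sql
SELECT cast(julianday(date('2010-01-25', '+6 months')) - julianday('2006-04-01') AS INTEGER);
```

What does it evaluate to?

1576

Adding +6 months to 2010-01-25 gives 2010-07-25.
29 days remain in April 2006 after the 1st (30 − 1).
Full months from May 2006 through June 2010 contribute their day counts.
Then 25 days into July 2010.
Total: 29 + 31 + 30 + 31 + 31 + 30 + 31 + 30 + 31 + 31 + 28 + 31 + 30 + 31 + 30 + 31 + 31 + 30 + 31 + 30 + 31 + 31 + 29 + 31 + 30 + 31 + 30 + 31 + 31 + 30 + 31 + 30 + 31 + 31 + 28 + 31 + 30 + 31 + 30 + 31 + 31 + 30 + 31 + 30 + 31 + 31 + 28 + 31 + 30 + 31 + 30 + 25 = 1576.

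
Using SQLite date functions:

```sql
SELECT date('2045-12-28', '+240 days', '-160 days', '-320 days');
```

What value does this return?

2045-05-02

Applying '+240 days' to 2045-12-28: counting 240 days forward gives 2046-08-25.
Applying '-160 days' to 2046-08-25: counting 160 days back gives 2046-03-18.
Applying '-320 days' to 2046-03-18: counting 320 days back gives 2045-05-02.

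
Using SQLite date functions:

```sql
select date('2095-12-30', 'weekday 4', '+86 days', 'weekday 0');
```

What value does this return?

`weekday 4` advances to the next Thursday; 2095-12-30 is a Friday, so it moves forward to 2096-01-05.
Applying '+86 days' to 2096-01-05: counting 86 days forward gives 2096-03-31.
`weekday 0` advances to the next Sunday; 2096-03-31 is a Saturday, so it moves forward to 2096-04-01.

2096-04-01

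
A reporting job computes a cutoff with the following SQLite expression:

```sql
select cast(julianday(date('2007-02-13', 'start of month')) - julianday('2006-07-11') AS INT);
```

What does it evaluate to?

`start of month` rewinds 2007-02-13 to 2007-02-01.
20 days remain in July 2006 after the 11th (31 − 11).
Full months from August 2006 through January 2007 contribute their day counts.
Then 1 day into February 2007.
Total: 20 + 31 + 30 + 31 + 30 + 31 + 31 + 1 = 205.

205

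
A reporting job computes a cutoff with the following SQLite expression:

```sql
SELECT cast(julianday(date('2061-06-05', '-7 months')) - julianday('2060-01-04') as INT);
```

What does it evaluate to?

306

Adding -7 months to 2061-06-05 gives 2060-11-05.
27 days remain in January 2060 after the 4th (31 − 4).
Full months from February 2060 through October 2060 contribute their day counts.
Then 5 days into November 2060.
Total: 27 + 29 + 31 + 30 + 31 + 30 + 31 + 31 + 30 + 31 + 5 = 306.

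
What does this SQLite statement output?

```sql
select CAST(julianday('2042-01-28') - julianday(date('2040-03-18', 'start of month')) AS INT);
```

698

`start of month` rewinds 2040-03-18 to 2040-03-01.
30 days remain in March 2040 after the 1st (31 − 1).
Full months from April 2040 through December 2041 contribute their day counts.
Then 28 days into January 2042.
Total: 30 + 30 + 31 + 30 + 31 + 31 + 30 + 31 + 30 + 31 + 31 + 28 + 31 + 30 + 31 + 30 + 31 + 31 + 30 + 31 + 30 + 31 + 28 = 698.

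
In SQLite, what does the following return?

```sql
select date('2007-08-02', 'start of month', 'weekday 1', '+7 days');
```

2007-08-13

`start of month` rewinds 2007-08-02 to 2007-08-01.
`weekday 1` advances to the next Monday; 2007-08-01 is a Wednesday, so it moves forward to 2007-08-06.
Advancing 7 more days within August lands on 2007-08-13.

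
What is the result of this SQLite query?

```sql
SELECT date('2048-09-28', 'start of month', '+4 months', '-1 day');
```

2048-12-31

`start of month` rewinds 2048-09-28 to 2048-09-01.
Adding +4 months to 2048-09-01 gives 2049-01-01.
Going back 1 day from 2049-01-01 reaches 2048-12-31 (last day of December, 31 days).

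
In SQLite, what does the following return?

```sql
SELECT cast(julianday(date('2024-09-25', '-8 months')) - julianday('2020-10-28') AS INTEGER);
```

Adding -8 months to 2024-09-25 gives 2024-01-25.
3 days remain in October 2020 after the 28th (31 − 28).
Full months from November 2020 through December 2023 contribute their day counts.
Then 25 days into January 2024.
Total: 3 + 30 + 31 + 31 + 28 + 31 + 30 + 31 + 30 + 31 + 31 + 30 + 31 + 30 + 31 + 31 + 28 + 31 + 30 + 31 + 30 + 31 + 31 + 30 + 31 + 30 + 31 + 31 + 28 + 31 + 30 + 31 + 30 + 31 + 31 + 30 + 31 + 30 + 31 + 25 = 1184.

1184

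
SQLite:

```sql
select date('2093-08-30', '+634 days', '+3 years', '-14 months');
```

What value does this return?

2097-03-26

Applying '+634 days' to 2093-08-30: counting 634 days forward gives 2095-05-26.
Adding +3 years to 2095-05-26 gives 2098-05-26.
Adding -14 months to 2098-05-26 gives 2097-03-26.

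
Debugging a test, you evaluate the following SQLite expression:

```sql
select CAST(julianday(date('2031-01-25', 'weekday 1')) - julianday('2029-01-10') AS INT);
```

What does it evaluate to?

`weekday 1` advances to the next Monday; 2031-01-25 is a Saturday, so it moves forward to 2031-01-27.
21 days remain in January 2029 after the 10th (31 − 10).
Full months from February 2029 through December 2030 contribute their day counts.
Then 27 days into January 2031.
Total: 21 + 28 + 31 + 30 + 31 + 30 + 31 + 31 + 30 + 31 + 30 + 31 + 31 + 28 + 31 + 30 + 31 + 30 + 31 + 31 + 30 + 31 + 30 + 31 + 27 = 747.

747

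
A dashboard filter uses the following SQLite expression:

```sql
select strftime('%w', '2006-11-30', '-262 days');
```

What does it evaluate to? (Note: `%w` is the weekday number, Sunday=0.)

First apply '-262 days': 2006-11-30 → 2006-03-13.
2006-03-13 is a Monday; with Sunday=0 that is 1.

1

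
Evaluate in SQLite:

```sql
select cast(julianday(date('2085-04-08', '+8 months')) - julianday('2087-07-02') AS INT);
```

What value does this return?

-571

Adding +8 months to 2085-04-08 gives 2085-12-08.
23 days remain in December 2085 after the 8th (31 − 8).
Full months from January 2086 through June 2087 contribute their day counts.
Then 2 days into July 2087.
Total: 23 + 31 + 28 + 31 + 30 + 31 + 30 + 31 + 31 + 30 + 31 + 30 + 31 + 31 + 28 + 31 + 30 + 31 + 30 + 2 = 571.
The subtraction is earlier − later, so the result is −571 → -571.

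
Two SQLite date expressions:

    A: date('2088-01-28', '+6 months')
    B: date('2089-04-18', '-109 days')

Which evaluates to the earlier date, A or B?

A

A = 2088-07-28.
B = 2088-12-30.
A is earlier.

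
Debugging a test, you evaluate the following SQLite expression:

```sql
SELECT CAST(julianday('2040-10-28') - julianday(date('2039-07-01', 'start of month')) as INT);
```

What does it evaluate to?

485

`start of month` rewinds 2039-07-01 to 2039-07-01.
30 days remain in July 2039 after the 1st (31 − 1).
Full months from August 2039 through September 2040 contribute their day counts.
Then 28 days into October 2040.
Total: 30 + 31 + 30 + 31 + 30 + 31 + 31 + 29 + 31 + 30 + 31 + 30 + 31 + 31 + 30 + 28 = 485.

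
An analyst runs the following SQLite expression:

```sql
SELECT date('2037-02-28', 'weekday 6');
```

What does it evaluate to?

2037-02-28

`weekday 6` advances to the next Saturday; 2037-02-28 is already a Saturday, so it stays at 2037-02-28.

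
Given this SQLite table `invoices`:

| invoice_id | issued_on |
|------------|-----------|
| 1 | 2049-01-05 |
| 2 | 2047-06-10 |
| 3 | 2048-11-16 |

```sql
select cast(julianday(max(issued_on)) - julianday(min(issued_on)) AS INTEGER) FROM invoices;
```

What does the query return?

MIN = 2047-06-10, MAX = 2049-01-05.
20 days remain in June 2047 after the 10th (30 − 10).
Full months from July 2047 through December 2048 contribute their day counts.
Then 5 days into January 2049.
Total: 20 + 31 + 31 + 30 + 31 + 30 + 31 + 31 + 29 + 31 + 30 + 31 + 30 + 31 + 31 + 30 + 31 + 30 + 31 + 5 = 575.

575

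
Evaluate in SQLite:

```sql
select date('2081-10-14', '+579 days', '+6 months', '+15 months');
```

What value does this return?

Applying '+579 days' to 2081-10-14: counting 579 days forward gives 2083-05-16.
Adding +6 months to 2083-05-16 gives 2083-11-16.
Adding +15 months to 2083-11-16 gives 2085-02-16.

2085-02-16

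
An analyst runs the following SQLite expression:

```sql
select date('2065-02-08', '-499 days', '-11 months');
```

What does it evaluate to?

2062-10-28

Applying '-499 days' to 2065-02-08: counting 499 days back gives 2063-09-28.
Adding -11 months to 2063-09-28 gives 2062-10-28.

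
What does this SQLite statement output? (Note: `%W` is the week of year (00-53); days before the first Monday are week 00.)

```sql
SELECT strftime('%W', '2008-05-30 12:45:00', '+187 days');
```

First apply '+187 days': 2008-05-30 12:45:00 → 2008-12-03 12:45:00.
2008-12-03 is a Wednesday. SQLite's %W counts Mondays since the year started; the result is 48.

48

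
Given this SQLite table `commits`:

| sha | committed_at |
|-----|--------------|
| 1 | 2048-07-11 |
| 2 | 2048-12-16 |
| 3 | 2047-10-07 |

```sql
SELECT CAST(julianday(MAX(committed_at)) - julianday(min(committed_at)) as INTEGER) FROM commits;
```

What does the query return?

MIN = 2047-10-07, MAX = 2048-12-16.
24 days remain in October 2047 after the 7th (31 − 7).
Full months from November 2047 through November 2048 contribute their day counts.
Then 16 days into December 2048.
Total: 24 + 30 + 31 + 31 + 29 + 31 + 30 + 31 + 30 + 31 + 31 + 30 + 31 + 30 + 16 = 436.

436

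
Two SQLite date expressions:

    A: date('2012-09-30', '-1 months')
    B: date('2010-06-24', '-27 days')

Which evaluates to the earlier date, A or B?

A = 2012-08-30.
B = 2010-05-28.
B is earlier.

B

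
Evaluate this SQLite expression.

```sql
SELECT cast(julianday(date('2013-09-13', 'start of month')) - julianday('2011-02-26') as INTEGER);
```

`start of month` rewinds 2013-09-13 to 2013-09-01.
2 days remain in February 2011 after the 26th (28 − 26).
Full months from March 2011 through August 2013 contribute their day counts.
Then 1 day into September 2013.
Total: 2 + 31 + 30 + 31 + 30 + 31 + 31 + 30 + 31 + 30 + 31 + 31 + 29 + 31 + 30 + 31 + 30 + 31 + 31 + 30 + 31 + 30 + 31 + 31 + 28 + 31 + 30 + 31 + 30 + 31 + 31 + 1 = 918.

918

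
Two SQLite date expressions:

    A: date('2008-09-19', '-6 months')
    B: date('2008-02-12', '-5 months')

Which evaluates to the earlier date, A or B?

B

A = 2008-03-19.
B = 2007-09-12.
B is earlier.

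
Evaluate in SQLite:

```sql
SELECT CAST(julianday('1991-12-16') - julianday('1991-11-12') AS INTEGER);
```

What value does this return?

18 days remain in November 1991 after the 12th (30 − 12).
Then 16 days into December 1991.
Total: 18 + 16 = 34.

34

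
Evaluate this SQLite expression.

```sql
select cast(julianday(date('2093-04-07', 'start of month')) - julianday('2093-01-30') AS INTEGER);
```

61

`start of month` rewinds 2093-04-07 to 2093-04-01.
1 day remains in January 2093 after the 30th (31 − 30).
February 2093: 28 days.
March 2093: 31 days.
Then 1 day into April 2093.
Total: 1 + 28 + 31 + 1 = 61.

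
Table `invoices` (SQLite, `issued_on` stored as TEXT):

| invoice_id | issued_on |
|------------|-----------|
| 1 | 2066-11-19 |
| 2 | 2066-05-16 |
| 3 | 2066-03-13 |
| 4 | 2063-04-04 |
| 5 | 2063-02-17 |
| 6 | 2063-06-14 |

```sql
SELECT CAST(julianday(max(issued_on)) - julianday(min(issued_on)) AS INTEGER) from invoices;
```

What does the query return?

1371

MIN = 2063-02-17, MAX = 2066-11-19.
11 days remain in February 2063 after the 17th (28 − 17).
Full months from March 2063 through October 2066 contribute their day counts.
Then 19 days into November 2066.
Total: 11 + 31 + 30 + 31 + 30 + 31 + 31 + 30 + 31 + 30 + 31 + 31 + 29 + 31 + 30 + 31 + 30 + 31 + 31 + 30 + 31 + 30 + 31 + 31 + 28 + 31 + 30 + 31 + 30 + 31 + 31 + 30 + 31 + 30 + 31 + 31 + 28 + 31 + 30 + 31 + 30 + 31 + 31 + 30 + 31 + 19 = 1371.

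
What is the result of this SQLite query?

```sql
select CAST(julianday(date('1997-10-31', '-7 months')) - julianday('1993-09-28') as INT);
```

Adding -7 months to 1997-10-31 gives 1997-03-31.
2 days remain in September 1993 after the 28th (30 − 28).
Full months from October 1993 through February 1997 contribute their day counts.
Then 31 days into March 1997.
Total: 2 + 31 + 30 + 31 + 31 + 28 + 31 + 30 + 31 + 30 + 31 + 31 + 30 + 31 + 30 + 31 + 31 + 28 + 31 + 30 + 31 + 30 + 31 + 31 + 30 + 31 + 30 + 31 + 31 + 29 + 31 + 30 + 31 + 30 + 31 + 31 + 30 + 31 + 30 + 31 + 31 + 28 + 31 = 1280.

1280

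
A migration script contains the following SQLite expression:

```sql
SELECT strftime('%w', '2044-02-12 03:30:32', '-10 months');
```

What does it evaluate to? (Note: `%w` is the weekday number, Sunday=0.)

First apply '-10 months': 2044-02-12 03:30:32 → 2043-04-12 03:30:32.
2043-04-12 is a Sunday; with Sunday=0 that is 0.

0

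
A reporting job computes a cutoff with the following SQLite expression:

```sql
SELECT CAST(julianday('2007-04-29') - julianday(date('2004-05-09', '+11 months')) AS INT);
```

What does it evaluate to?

750

Adding +11 months to 2004-05-09 gives 2005-04-09.
21 days remain in April 2005 after the 9th (30 − 9).
Full months from May 2005 through March 2007 contribute their day counts.
Then 29 days into April 2007.
Total: 21 + 31 + 30 + 31 + 31 + 30 + 31 + 30 + 31 + 31 + 28 + 31 + 30 + 31 + 30 + 31 + 31 + 30 + 31 + 30 + 31 + 31 + 28 + 31 + 29 = 750.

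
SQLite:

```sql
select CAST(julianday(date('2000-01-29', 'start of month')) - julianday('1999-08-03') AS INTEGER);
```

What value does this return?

151

`start of month` rewinds 2000-01-29 to 2000-01-01.
28 days remain in August 1999 after the 3rd (31 − 3).
September 1999: 30 days.
October 1999: 31 days.
November 1999: 30 days.
December 1999: 31 days.
Then 1 day into January 2000.
Total: 28 + 30 + 31 + 30 + 31 + 1 = 151.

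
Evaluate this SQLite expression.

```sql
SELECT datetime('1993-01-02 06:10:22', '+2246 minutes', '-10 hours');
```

2246 minutes = 37h 26m; +2246 minutes from 1993-01-02 06:10:22 is 1993-01-03 19:36:22 (crosses midnight).
-10 hours from 1993-01-03 19:36:22 is 1993-01-03 09:36:22.

1993-01-03 09:36:22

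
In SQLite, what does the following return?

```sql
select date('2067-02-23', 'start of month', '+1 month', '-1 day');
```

2067-02-28

`start of month` rewinds 2067-02-23 to 2067-02-01.
Adding +1 month to 2067-02-01 gives 2067-03-01.
Going back 1 day from 2067-03-01 reaches 2067-02-28 (last day of February, 28 days).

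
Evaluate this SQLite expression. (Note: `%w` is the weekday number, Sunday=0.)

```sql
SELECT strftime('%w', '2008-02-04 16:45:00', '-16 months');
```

3

First apply '-16 months': 2008-02-04 16:45:00 → 2006-10-04 16:45:00.
2006-10-04 is a Wednesday; with Sunday=0 that is 3.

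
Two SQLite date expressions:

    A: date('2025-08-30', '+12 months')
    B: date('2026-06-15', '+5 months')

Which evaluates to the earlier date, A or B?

A = 2026-08-30.
B = 2026-11-15.
A is earlier.

A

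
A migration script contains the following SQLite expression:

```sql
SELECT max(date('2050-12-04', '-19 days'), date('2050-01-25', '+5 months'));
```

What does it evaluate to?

2050-11-15

date('2050-12-04', '-19 days') → 2050-11-15.
date('2050-01-25', '+5 months') → 2050-06-25.
Later of the two is 2050-11-15.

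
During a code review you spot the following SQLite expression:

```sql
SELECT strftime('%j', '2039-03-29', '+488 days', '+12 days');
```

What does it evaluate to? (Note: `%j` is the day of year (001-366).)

First apply '+488 days', '+12 days': 2039-03-29 → 2040-08-10.
Day-of-year for 2040-08-10: days since 2040-01-01 inclusive = 223, zero-padded to 223.

223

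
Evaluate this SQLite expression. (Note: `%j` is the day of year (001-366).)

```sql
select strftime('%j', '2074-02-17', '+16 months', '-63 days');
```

First apply '+16 months', '-63 days': 2074-02-17 → 2075-04-15.
Day-of-year for 2075-04-15: days since 2075-01-01 inclusive = 105, zero-padded to 105.

105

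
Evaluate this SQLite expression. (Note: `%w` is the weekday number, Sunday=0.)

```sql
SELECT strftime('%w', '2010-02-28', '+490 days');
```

First apply '+490 days': 2010-02-28 → 2011-07-03.
2011-07-03 is a Sunday; with Sunday=0 that is 0.

0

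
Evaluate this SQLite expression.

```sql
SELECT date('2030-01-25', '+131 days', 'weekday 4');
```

2030-06-06

Applying '+131 days' to 2030-01-25: counting 131 days forward gives 2030-06-05.
`weekday 4` advances to the next Thursday; 2030-06-05 is a Wednesday, so it moves forward to 2030-06-06.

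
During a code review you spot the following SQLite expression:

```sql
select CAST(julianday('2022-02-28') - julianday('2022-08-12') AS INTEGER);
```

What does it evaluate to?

0 days remain in February 2022 after the 28th (28 − 28).
March 2022: 31 days.
April 2022: 30 days.
May 2022: 31 days.
June 2022: 30 days.
July 2022: 31 days.
Then 12 days into August 2022.
Total: 0 + 31 + 30 + 31 + 30 + 31 + 12 = 165.
The subtraction is earlier − later, so the result is −165 → -165.

-165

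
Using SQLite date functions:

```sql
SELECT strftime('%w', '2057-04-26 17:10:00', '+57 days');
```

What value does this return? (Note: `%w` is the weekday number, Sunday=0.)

5

First apply '+57 days': 2057-04-26 17:10:00 → 2057-06-22 17:10:00.
2057-06-22 is a Friday; with Sunday=0 that is 5.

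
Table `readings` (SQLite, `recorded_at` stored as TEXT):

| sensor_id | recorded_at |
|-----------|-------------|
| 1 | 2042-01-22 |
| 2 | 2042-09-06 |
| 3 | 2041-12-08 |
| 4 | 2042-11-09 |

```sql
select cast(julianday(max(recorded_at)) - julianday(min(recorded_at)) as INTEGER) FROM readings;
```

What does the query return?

336

MIN = 2041-12-08, MAX = 2042-11-09.
23 days remain in December 2041 after the 8th (31 − 8).
Full months from January 2042 through October 2042 contribute their day counts.
Then 9 days into November 2042.
Total: 23 + 31 + 28 + 31 + 30 + 31 + 30 + 31 + 31 + 30 + 31 + 9 = 336.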